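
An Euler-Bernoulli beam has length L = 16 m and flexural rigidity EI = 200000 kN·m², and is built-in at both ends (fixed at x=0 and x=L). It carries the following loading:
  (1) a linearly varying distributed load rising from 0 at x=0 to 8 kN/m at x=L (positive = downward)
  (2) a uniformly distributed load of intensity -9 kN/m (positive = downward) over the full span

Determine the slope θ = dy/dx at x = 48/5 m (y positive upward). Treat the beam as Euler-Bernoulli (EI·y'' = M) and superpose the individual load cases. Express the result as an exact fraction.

θ(48/5) = -928/1953125 rad

Load 1 — triangular load w₀=8 kN/m (0→w₀ over full span):
  θ_1 = -w₀(2x(L-x)(L-2x)(x+2L)+x²(L-x)²)/(120LEI) = -8·(2·(48/5)·(16-(48/5))·(16-2·(48/5))·((48/5)+2·16)+(48/5)²·(16-(48/5))²)/(120·16·200000) = 512/1953125 rad
Load 2 — uniform load w=-9 kN/m over full span:
  θ_2 = -wx(L-x)(L-2x)/(12EI) = -(-9)·(48/5)·(16-(48/5))·(16-2·(48/5))/(12·200000) = -288/390625 rad
Superposition: θ = Σ θ_i = -928/1953125 rad ≈ -0.000475 rad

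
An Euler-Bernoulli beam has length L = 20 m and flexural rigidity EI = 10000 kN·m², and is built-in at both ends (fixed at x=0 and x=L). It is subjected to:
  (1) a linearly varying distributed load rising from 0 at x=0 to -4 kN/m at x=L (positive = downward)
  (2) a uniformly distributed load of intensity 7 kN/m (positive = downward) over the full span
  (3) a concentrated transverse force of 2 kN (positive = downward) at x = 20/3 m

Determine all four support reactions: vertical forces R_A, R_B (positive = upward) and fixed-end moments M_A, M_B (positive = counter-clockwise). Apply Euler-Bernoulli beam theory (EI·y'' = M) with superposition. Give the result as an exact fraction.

Load 1 — triangular load w₀=-4 kN/m (0→w₀ over full span):
  R_A = 3w₀L/20 = 3·(-4)·20/20 = -12 kN
  M_A = w₀L²/30 = (-4)·20²/30 = -160/3 kN·m
  R_B = 7w₀L/20 = 7·(-4)·20/20 = -28 kN
  M_B = -w₀L²/20 = -(-4)·20²/20 = 80 kN·m
Load 2 — uniform load w=7 kN/m over full span:
  R_A = wL/2 = 7·20/2 = 70 kN
  M_A = wL²/12 = 7·20²/12 = 700/3 kN·m
  R_B = wL/2 = 7·20/2 = 70 kN
  M_B = -wL²/12 = -7·20²/12 = -700/3 kN·m
Load 3 — point force P=2 kN at a=20/3 m (b=L-a=40/3):
  R_A = Pb²(3a+b)/L³ = 2·(40/3)²·(3·(20/3)+(40/3))/20³ = 40/27 kN
  M_A = Pab²/L² = 2·(20/3)·(40/3)²/20² = 160/27 kN·m
  R_B = Pa²(a+3b)/L³ = 2·(20/3)²·((20/3)+3·(40/3))/20³ = 14/27 kN
  M_B = -Pa²b/L² = -2·(20/3)²·(40/3)/20² = -80/27 kN·m
Superposition: R_A = 1606/27 kN, M_A = 5020/27 kN·m, R_B = 1148/27 kN, M_B = -4220/27 kN·m

R_A = 1606/27 kN, M_A = 5020/27 kN·m, R_B = 1148/27 kN, M_B = -4220/27 kN·m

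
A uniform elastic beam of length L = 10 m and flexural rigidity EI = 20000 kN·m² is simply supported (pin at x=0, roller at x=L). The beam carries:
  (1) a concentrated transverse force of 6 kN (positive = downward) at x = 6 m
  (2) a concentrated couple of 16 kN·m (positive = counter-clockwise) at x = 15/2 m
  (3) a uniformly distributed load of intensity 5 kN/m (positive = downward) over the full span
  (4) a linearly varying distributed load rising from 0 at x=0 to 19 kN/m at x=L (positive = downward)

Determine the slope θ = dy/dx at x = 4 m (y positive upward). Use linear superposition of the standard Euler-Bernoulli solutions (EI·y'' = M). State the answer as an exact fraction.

Load 1 — point force P=6 kN at a=6 m (b=L-a=4):
  θ_1 = -Pb(L²-b²-3x²)/(6LEI)  [x≤a] = -6·4·(10²-4²-3·4²)/(6·10·20000) = -9/12500 rad
Load 2 — applied couple M₀=16 kN·m at a=15/2 m (b=L-a=5/2):
  θ_2 = (M₀x²/(2L)+C₁)/EI  [x≤a] with C₁=M₀(3b²-L²)/(6L)=-65/3 = (16·4²/(2·10)+(-65/3))/20000 = -133/300000 rad
Load 3 — uniform load w=5 kN/m over full span:
  θ_3 = -w(L³-6Lx²+4x³)/(24EI) = -5·(10³-6·10·4²+4·4³)/(24·20000) = -37/12000 rad
Load 4 — triangular load w₀=19 kN/m (0→w₀ over full span):
  θ_4 = -w₀(7L⁴-30L²x²+15x⁴)/(360LEI) = -19·(7·10⁴-30·10²·4²+15·4⁴)/(360·10·20000) = -6137/900000 rad
Superposition: θ = Σ θ_i = -9959/900000 rad ≈ -0.011066 rad

θ(4) = -9959/900000 rad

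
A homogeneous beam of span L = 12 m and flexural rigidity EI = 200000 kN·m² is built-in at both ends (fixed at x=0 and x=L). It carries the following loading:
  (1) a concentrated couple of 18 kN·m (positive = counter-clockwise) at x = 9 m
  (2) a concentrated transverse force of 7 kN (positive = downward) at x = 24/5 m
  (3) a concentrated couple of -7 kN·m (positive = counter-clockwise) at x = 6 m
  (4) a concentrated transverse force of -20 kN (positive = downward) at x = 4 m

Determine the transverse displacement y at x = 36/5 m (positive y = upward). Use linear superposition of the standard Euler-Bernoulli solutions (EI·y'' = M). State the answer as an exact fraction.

Load 1 — applied couple M₀=18 kN·m at a=9 m (b=L-a=3):
  y_1 = (R_Ax³/6 - M_Ax²/2)/EI  [x≤a] with R_A=27/16, M_A=45/8 = ((27/16)·(36/5)³/6 - (45/8)·(36/5)²/2)/200000 = -5103/25000000 m
Load 2 — point force P=7 kN at a=24/5 m (b=L-a=36/5):
  y_2 = -Pa²(L-x)²(3bL-(3b+a)(L-x))/(6L³EI)  [x>a] = -7·(24/5)²·(12-(36/5))²·(3·(36/5)·12-(3·(36/5)+(24/5))·(12-(36/5)))/(6·12³·200000) = -11592/48828125 m
Load 3 — applied couple M₀=-7 kN·m at a=6 m (b=L-a=6):
  y_3 = (R_Ax³/6 - M_Ax²/2 - M₀(x-a)²/2)/EI  [x>a] with R_A=-7/8, M_A=-7/4 = ((-7/8)·(36/5)³/6 - (-7/4)·(36/5)²/2 - (-7)·((36/5)-6)²/2)/200000 = -63/3125000 m
Load 4 — point force P=-20 kN at a=4 m (b=L-a=8):
  y_4 = -Pa²(L-x)²(3bL-(3b+a)(L-x))/(6L³EI)  [x>a] = -(-20)·4²·(12-(36/5))²·(3·8·12-(3·8+4)·(12-(36/5)))/(6·12³·200000) = 128/234375 m
Superposition: y = Σ y_i = 791711/9375000000 m ≈ 0.000084 m

y(36/5) = 791711/9375000000 m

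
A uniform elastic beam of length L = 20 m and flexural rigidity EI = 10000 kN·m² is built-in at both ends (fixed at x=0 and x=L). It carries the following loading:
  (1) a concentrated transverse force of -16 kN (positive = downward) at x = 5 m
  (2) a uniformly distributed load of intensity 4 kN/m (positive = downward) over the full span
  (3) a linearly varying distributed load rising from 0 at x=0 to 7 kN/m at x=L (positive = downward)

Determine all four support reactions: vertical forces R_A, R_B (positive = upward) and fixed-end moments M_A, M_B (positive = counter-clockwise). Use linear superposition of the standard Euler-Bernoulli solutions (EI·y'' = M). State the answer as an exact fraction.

Load 1 — point force P=-16 kN at a=5 m (b=L-a=15):
  R_A = Pb²(3a+b)/L³ = (-16)·15²·(3·5+15)/20³ = -27/2 kN
  M_A = Pab²/L² = (-16)·5·15²/20² = -45 kN·m
  R_B = Pa²(a+3b)/L³ = (-16)·5²·(5+3·15)/20³ = -5/2 kN
  M_B = -Pa²b/L² = -(-16)·5²·15/20² = 15 kN·m
Load 2 — uniform load w=4 kN/m over full span:
  R_A = wL/2 = 4·20/2 = 40 kN
  M_A = wL²/12 = 4·20²/12 = 400/3 kN·m
  R_B = wL/2 = 4·20/2 = 40 kN
  M_B = -wL²/12 = -4·20²/12 = -400/3 kN·m
Load 3 — triangular load w₀=7 kN/m (0→w₀ over full span):
  R_A = 3w₀L/20 = 3·7·20/20 = 21 kN
  M_A = w₀L²/30 = 7·20²/30 = 280/3 kN·m
  R_B = 7w₀L/20 = 7·7·20/20 = 49 kN
  M_B = -w₀L²/20 = -7·20²/20 = -140 kN·m
Superposition: R_A = 95/2 kN, M_A = 545/3 kN·m, R_B = 173/2 kN, M_B = -775/3 kN·m

R_A = 95/2 kN, M_A = 545/3 kN·m, R_B = 173/2 kN, M_B = -775/3 kN·m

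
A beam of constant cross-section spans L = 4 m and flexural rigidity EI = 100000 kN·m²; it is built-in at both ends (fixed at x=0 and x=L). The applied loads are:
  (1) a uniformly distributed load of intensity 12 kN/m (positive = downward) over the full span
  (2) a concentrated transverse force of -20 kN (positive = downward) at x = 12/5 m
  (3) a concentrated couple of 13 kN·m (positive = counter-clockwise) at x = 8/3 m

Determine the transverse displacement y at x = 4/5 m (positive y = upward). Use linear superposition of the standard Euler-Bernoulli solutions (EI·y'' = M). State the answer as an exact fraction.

Load 1 — uniform load w=12 kN/m over full span:
  y_1 = -wx²(L-x)²/(24EI) = -12·(4/5)²·(4-(4/5))²/(24·100000) = -64/1953125 m
Load 2 — point force P=-20 kN at a=12/5 m (b=L-a=8/5):
  y_2 = -Pb²x²(3aL-(3a+b)x)/(6L³EI)  [x≤a] = -(-20)·(8/5)²·(4/5)²·(3·(12/5)·4-(3·(12/5)+(8/5))·(4/5))/(6·4³·100000) = 544/29296875 m
Load 3 — applied couple M₀=13 kN·m at a=8/3 m (b=L-a=4/3):
  y_3 = (R_Ax³/6 - M_Ax²/2)/EI  [x≤a] with R_A=13/3, M_A=13/3 = ((13/3)·(4/5)³/6 - (13/3)·(4/5)²/2)/100000 = -143/14062500 m
Superposition: y = Σ y_i = -8567/351562500 m ≈ -0.000024 m

y(4/5) = -8567/351562500 m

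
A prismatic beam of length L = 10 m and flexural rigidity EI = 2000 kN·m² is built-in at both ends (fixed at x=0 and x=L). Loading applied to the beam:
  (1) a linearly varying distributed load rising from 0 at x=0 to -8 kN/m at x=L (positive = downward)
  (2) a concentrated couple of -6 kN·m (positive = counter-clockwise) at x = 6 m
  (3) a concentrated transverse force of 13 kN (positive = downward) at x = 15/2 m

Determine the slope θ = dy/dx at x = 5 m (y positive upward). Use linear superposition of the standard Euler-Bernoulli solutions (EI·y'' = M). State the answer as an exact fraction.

θ(5) = -2027/1920000 rad

Load 1 — triangular load w₀=-8 kN/m (0→w₀ over full span):
  θ_1 = -w₀(2x(L-x)(L-2x)(x+2L)+x²(L-x)²)/(120LEI) = -(-8)·(2·5·(10-5)·(10-2·5)·(5+2·10)+5²·(10-5)²)/(120·10·2000) = 1/480 rad
Load 2 — applied couple M₀=-6 kN·m at a=6 m (b=L-a=4):
  θ_2 = (R_Ax²/2 - M_Ax)/EI  [x≤a] with R_A=-108/125, M_A=-48/25 = ((-108/125)·5²/2 - (-48/25)·5)/2000 = -3/5000 rad
Load 3 — point force P=13 kN at a=15/2 m (b=L-a=5/2):
  θ_3 = -Pb²x(2aL-(3a+b)x)/(2L³EI)  [x≤a] = -13·(5/2)²·5·(2·(15/2)·10-(3·(15/2)+(5/2))·5)/(2·10³·2000) = -13/5120 rad
Superposition: θ = Σ θ_i = -2027/1920000 rad ≈ -0.001056 rad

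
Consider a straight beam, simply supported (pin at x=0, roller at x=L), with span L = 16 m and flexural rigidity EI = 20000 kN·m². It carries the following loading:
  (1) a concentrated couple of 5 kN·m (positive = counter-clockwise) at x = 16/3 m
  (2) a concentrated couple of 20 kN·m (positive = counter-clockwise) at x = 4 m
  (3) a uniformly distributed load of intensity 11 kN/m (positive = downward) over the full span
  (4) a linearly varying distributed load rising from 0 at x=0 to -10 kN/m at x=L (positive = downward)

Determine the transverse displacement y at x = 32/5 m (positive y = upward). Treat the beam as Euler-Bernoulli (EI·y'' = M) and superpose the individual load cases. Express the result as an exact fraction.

Load 1 — applied couple M₀=5 kN·m at a=16/3 m (b=L-a=32/3):
  y_1 = (M₀x³/(6L)-M₀(x-a)²/2+C₁x)/EI  [x>a] with C₁=M₀(3b²-L²)/(6L)=40/9 = (5·(32/5)³/(6·16)-5·((32/5)-(16/3))²/2+(40/9)·(32/5))/20000 = 92/46875 m
Load 2 — applied couple M₀=20 kN·m at a=4 m (b=L-a=12):
  y_2 = (M₀x³/(6L)-M₀(x-a)²/2+C₁x)/EI  [x>a] with C₁=M₀(3b²-L²)/(6L)=110/3 = (20·(32/5)³/(6·16)-20·((32/5)-4)²/2+(110/3)·(32/5))/20000 = 181/15625 m
Load 3 — uniform load w=11 kN/m over full span:
  y_3 = -wx(L³-2Lx²+x³)/(24EI) = -11·(32/5)·(16³-2·16·(32/5)²+(32/5)³)/(24·20000) = -174592/390625 m
Load 4 — triangular load w₀=-10 kN/m (0→w₀ over full span):
  y_4 = -w₀x(7L⁴-10L²x²+3x⁴)/(360LEI) = -(-10)·(32/5)·(7·16⁴-10·16²·(32/5)²+3·(32/5)⁴)/(360·16·20000) = 1168384/5859375 m
Superposition: y = Σ y_i = -1371121/5859375 m ≈ -0.234005 m

y(32/5) = -1371121/5859375 m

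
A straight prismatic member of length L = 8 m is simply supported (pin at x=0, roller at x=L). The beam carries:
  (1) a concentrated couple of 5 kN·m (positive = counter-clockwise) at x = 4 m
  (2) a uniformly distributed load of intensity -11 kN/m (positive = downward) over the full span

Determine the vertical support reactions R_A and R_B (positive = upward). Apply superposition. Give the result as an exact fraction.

Load 1 — applied couple M₀=5 kN·m at a=4 m (b=L-a=4):
  R_A = M₀/L = 5/8 kN
  R_B = -M₀/L = -5/8 kN
Load 2 — uniform load w=-11 kN/m over full span:
  R_A = wL/2 = (-11)·8/2 = -44 kN
  R_B = wL/2 = (-11)·8/2 = -44 kN
Superposition: R_A = -347/8 kN, R_B = -357/8 kN

R_A = -347/8 kN, R_B = -357/8 kN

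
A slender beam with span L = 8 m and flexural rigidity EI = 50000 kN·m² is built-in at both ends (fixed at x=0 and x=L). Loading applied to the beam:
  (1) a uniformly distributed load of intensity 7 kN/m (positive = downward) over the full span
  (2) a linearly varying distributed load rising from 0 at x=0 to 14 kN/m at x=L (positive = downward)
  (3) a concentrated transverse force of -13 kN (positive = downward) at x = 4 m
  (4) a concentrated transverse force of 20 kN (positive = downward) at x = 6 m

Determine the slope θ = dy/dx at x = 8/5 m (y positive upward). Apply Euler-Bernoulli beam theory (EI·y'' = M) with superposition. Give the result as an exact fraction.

Load 1 — uniform load w=7 kN/m over full span:
  θ_1 = -wx(L-x)(L-2x)/(12EI) = -7·(8/5)·(8-(8/5))·(8-2·(8/5))/(12·50000) = -224/390625 rad
Load 2 — triangular load w₀=14 kN/m (0→w₀ over full span):
  θ_2 = -w₀(2x(L-x)(L-2x)(x+2L)+x²(L-x)²)/(120LEI) = -14·(2·(8/5)·(8-(8/5))·(8-2·(8/5))·((8/5)+2·8)+(8/5)²·(8-(8/5))²)/(120·8·50000) = -3136/5859375 rad
Load 3 — point force P=-13 kN at a=4 m (b=L-a=4):
  θ_3 = -Pb²x(2aL-(3a+b)x)/(2L³EI)  [x≤a] = -(-13)·4²·(8/5)·(2·4·8-(3·4+4)·(8/5))/(2·8³·50000) = 39/156250 rad
Load 4 — point force P=20 kN at a=6 m (b=L-a=2):
  θ_4 = -Pb²x(2aL-(3a+b)x)/(2L³EI)  [x≤a] = -20·2²·(8/5)·(2·6·8-(3·6+2)·(8/5))/(2·8³·50000) = -1/6250 rad
Superposition: θ = Σ θ_i = -5971/5859375 rad ≈ -0.001019 rad

θ(8/5) = -5971/5859375 rad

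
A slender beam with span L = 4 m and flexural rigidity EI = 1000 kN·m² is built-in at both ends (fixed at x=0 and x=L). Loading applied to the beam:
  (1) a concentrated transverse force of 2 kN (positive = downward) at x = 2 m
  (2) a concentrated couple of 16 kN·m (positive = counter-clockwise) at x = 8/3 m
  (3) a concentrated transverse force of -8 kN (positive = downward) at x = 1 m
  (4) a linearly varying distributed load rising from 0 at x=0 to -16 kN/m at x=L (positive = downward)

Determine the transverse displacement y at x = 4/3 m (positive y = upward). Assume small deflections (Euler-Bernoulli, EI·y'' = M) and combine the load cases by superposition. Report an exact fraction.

Load 1 — point force P=2 kN at a=2 m (b=L-a=2):
  y_1 = -Pb²x²(3aL-(3a+b)x)/(6L³EI)  [x≤a] = -2·2²·(4/3)²·(3·2·4-(3·2+2)·(4/3))/(6·4³·1000) = -1/2025 m
Load 2 — applied couple M₀=16 kN·m at a=8/3 m (b=L-a=4/3):
  y_2 = (R_Ax³/6 - M_Ax²/2)/EI  [x≤a] with R_A=16/3, M_A=16/3 = ((16/3)·(4/3)³/6 - (16/3)·(4/3)²/2)/1000 = -16/6075 m
Load 3 — point force P=-8 kN at a=1 m (b=L-a=3):
  y_3 = -Pa²(L-x)²(3bL-(3b+a)(L-x))/(6L³EI)  [x>a] = -(-8)·1²·(4-(4/3))²·(3·3·4-(3·3+1)·(4-(4/3)))/(6·4³·1000) = 14/10125 m
Load 4 — triangular load w₀=-16 kN/m (0→w₀ over full span):
  y_4 = -w₀x²(L-x)²(x+2L)/(120LEI) = -(-16)·(4/3)²·(4-(4/3))²·((4/3)+2·4)/(120·4·1000) = 1792/455625 m
Superposition: y = Σ y_i = 997/455625 m ≈ 0.002188 m

y(4/3) = 997/455625 m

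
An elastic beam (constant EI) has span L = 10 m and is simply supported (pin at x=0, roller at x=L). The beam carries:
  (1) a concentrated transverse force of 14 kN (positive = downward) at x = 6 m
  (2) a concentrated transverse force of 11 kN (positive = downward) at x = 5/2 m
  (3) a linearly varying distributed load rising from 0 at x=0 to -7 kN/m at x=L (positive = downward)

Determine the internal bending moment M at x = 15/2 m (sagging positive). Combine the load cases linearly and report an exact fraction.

Load 1 — point force P=14 kN at a=6 m (b=L-a=4):
  M_1 = Pa(L-x)/L  [x>a] = 14·6·(10-(15/2))/10 = 21 kN·m
Load 2 — point force P=11 kN at a=5/2 m (b=L-a=15/2):
  M_2 = Pa(L-x)/L  [x>a] = 11·(5/2)·(10-(15/2))/10 = 55/8 kN·m
Load 3 — triangular load w₀=-7 kN/m (0→w₀ over full span):
  M_3 = w₀Lx/6 - w₀x³/(6L) = (-7)·10·(15/2)/6 - (-7)·(15/2)³/(6·10) = -1225/32 kN·m
Superposition: M = Σ M_i = -333/32 kN·m ≈ -10.406250 kN·m

M(15/2) = -333/32 kN·m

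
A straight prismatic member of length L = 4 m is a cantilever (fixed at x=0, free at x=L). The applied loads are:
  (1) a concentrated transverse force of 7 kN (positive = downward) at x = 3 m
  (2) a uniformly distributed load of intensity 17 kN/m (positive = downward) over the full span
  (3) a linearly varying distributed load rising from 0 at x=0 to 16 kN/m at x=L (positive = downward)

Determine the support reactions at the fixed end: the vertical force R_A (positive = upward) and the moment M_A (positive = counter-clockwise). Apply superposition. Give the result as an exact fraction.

R_A = 107 kN, M_A = 727/3 kN·m

Load 1 — point force P=7 kN at a=3 m (b=L-a=1):
  R_A = P = 7 kN
  M_A = Pa = 7·3 = 21 kN·m
Load 2 — uniform load w=17 kN/m over full span:
  R_A = wL = 17·4 = 68 kN
  M_A = wL²/2 = 17·4²/2 = 136 kN·m
Load 3 — triangular load w₀=16 kN/m (0→w₀ over full span):
  R_A = w₀L/2 = 16·4/2 = 32 kN
  M_A = w₀L²/3 = 16·4²/3 = 256/3 kN·m
Superposition: R_A = 107 kN, M_A = 727/3 kN·m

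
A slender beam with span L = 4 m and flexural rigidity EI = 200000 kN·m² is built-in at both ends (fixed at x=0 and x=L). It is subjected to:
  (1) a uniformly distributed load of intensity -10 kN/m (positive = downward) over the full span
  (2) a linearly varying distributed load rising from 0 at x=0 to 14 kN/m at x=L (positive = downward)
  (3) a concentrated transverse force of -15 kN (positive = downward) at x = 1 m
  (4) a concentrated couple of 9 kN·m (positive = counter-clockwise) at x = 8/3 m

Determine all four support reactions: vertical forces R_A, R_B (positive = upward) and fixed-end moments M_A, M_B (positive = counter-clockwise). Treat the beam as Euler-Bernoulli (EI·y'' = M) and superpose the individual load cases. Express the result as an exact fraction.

Load 1 — uniform load w=-10 kN/m over full span:
  R_A = wL/2 = (-10)·4/2 = -20 kN
  M_A = wL²/12 = (-10)·4²/12 = -40/3 kN·m
  R_B = wL/2 = (-10)·4/2 = -20 kN
  M_B = -wL²/12 = -(-10)·4²/12 = 40/3 kN·m
Load 2 — triangular load w₀=14 kN/m (0→w₀ over full span):
  R_A = 3w₀L/20 = 3·14·4/20 = 42/5 kN
  M_A = w₀L²/30 = 14·4²/30 = 112/15 kN·m
  R_B = 7w₀L/20 = 7·14·4/20 = 98/5 kN
  M_B = -w₀L²/20 = -14·4²/20 = -56/5 kN·m
Load 3 — point force P=-15 kN at a=1 m (b=L-a=3):
  R_A = Pb²(3a+b)/L³ = (-15)·3²·(3·1+3)/4³ = -405/32 kN
  M_A = Pab²/L² = (-15)·1·3²/4² = -135/16 kN·m
  R_B = Pa²(a+3b)/L³ = (-15)·1²·(1+3·3)/4³ = -75/32 kN
  M_B = -Pa²b/L² = -(-15)·1²·3/4² = 45/16 kN·m
Load 4 — applied couple M₀=9 kN·m at a=8/3 m (b=L-a=4/3):
  R_A = 6M₀ab/L³ = 6·9·(8/3)·(4/3)/4³ = 3 kN
  M_A = M₀b(2a-b)/L² = 9·(4/3)·(2·(8/3)-(4/3))/4² = 3 kN·m
  R_B = -6M₀ab/L³ = -6·9·(8/3)·(4/3)/4³ = -3 kN
  M_B = M₀a(2b-a)/L² = 9·(8/3)·(2·(4/3)-(8/3))/4² = 0 kN·m
Superposition: R_A = -3401/160 kN, M_A = -2713/240 kN·m, R_B = -919/160 kN, M_B = 1187/240 kN·m

R_A = -3401/160 kN, M_A = -2713/240 kN·m, R_B = -919/160 kN, M_B = 1187/240 kN·m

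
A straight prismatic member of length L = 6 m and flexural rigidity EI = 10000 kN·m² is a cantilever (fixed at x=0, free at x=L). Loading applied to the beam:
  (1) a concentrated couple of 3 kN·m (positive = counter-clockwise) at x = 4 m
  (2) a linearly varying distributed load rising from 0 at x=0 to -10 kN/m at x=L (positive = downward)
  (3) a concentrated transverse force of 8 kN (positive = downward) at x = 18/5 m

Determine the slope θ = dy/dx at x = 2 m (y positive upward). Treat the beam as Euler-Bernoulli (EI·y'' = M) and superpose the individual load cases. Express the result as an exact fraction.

Load 1 — applied couple M₀=3 kN·m at a=4 m (b=L-a=2):
  θ_1 = M₀x/EI  [x≤a] = 3·2/10000 = 3/5000 rad
Load 2 — triangular load w₀=-10 kN/m (0→w₀ over full span):
  θ_2 = (w₀Lx²/4-w₀L²x/3-w₀x⁴/(24L))/EI = ((-10)·6·2²/4-(-10)·6²·2/3-(-10)·2⁴/(24·6))/10000 = 163/9000 rad
Load 3 — point force P=8 kN at a=18/5 m (b=L-a=12/5):
  θ_3 = -Px(2a-x)/(2EI)  [x≤a] = -8·2·(2·(18/5)-2)/(2·10000) = -13/3125 rad
Superposition: θ = Σ θ_i = 1637/112500 rad ≈ 0.014551 rad

θ(2) = 1637/112500 rad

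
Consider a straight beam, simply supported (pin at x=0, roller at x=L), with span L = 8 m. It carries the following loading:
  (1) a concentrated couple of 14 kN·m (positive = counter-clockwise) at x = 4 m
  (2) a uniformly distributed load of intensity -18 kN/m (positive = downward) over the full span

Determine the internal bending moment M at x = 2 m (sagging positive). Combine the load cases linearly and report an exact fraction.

M(2) = -209/2 kN·m

Load 1 — applied couple M₀=14 kN·m at a=4 m (b=L-a=4):
  M_1 = M₀x/L  [x≤a] = 14·2/8 = 7/2 kN·m
Load 2 — uniform load w=-18 kN/m over full span:
  M_2 = wx(L-x)/2 = (-18)·2·(8-2)/2 = -108 kN·m
Superposition: M = Σ M_i = -209/2 kN·m ≈ -104.500000 kN·m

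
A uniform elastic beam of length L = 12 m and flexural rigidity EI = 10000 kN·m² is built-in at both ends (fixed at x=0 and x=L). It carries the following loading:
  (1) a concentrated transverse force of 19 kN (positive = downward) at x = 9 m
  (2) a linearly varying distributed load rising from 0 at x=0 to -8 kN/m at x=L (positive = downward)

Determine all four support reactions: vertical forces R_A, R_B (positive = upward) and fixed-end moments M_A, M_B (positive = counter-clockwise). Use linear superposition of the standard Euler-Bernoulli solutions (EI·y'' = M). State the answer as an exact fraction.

R_A = -1829/160 kN, M_A = -2217/80 kN·m, R_B = -2811/160 kN, M_B = 2043/80 kN·m

Load 1 — point force P=19 kN at a=9 m (b=L-a=3):
  R_A = Pb²(3a+b)/L³ = 19·3²·(3·9+3)/12³ = 95/32 kN
  M_A = Pab²/L² = 19·9·3²/12² = 171/16 kN·m
  R_B = Pa²(a+3b)/L³ = 19·9²·(9+3·3)/12³ = 513/32 kN
  M_B = -Pa²b/L² = -19·9²·3/12² = -513/16 kN·m
Load 2 — triangular load w₀=-8 kN/m (0→w₀ over full span):
  R_A = 3w₀L/20 = 3·(-8)·12/20 = -72/5 kN
  M_A = w₀L²/30 = (-8)·12²/30 = -192/5 kN·m
  R_B = 7w₀L/20 = 7·(-8)·12/20 = -168/5 kN
  M_B = -w₀L²/20 = -(-8)·12²/20 = 288/5 kN·m
Superposition: R_A = -1829/160 kN, M_A = -2217/80 kN·m, R_B = -2811/160 kN, M_B = 2043/80 kN·m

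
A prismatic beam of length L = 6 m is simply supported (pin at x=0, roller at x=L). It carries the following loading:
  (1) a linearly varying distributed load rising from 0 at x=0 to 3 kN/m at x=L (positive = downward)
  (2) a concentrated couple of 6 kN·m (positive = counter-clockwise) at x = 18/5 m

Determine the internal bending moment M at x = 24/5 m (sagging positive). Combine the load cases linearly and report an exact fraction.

M(24/5) = 498/125 kN·m

Load 1 — triangular load w₀=3 kN/m (0→w₀ over full span):
  M_1 = w₀Lx/6 - w₀x³/(6L) = 3·6·(24/5)/6 - 3·(24/5)³/(6·6) = 648/125 kN·m
Load 2 — applied couple M₀=6 kN·m at a=18/5 m (b=L-a=12/5):
  M_2 = M₀x/L - M₀  [x>a] = 6·(24/5)/6 - 6 = -6/5 kN·m
Superposition: M = Σ M_i = 498/125 kN·m ≈ 3.984000 kN·m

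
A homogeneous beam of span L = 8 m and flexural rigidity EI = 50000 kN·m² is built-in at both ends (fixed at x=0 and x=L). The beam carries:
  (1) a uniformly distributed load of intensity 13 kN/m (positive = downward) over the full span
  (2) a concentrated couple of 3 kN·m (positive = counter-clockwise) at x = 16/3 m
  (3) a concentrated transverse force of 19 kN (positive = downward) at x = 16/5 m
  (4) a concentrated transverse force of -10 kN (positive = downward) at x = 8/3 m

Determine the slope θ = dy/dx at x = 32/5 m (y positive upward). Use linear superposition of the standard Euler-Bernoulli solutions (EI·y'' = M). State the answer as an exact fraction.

Load 1 — uniform load w=13 kN/m over full span:
  θ_1 = -wx(L-x)(L-2x)/(12EI) = -13·(32/5)·(8-(32/5))·(8-2·(32/5))/(12·50000) = 416/390625 rad
Load 2 — applied couple M₀=3 kN·m at a=16/3 m (b=L-a=8/3):
  θ_2 = (R_Ax²/2 - M_Ax - M₀(x-a))/EI  [x>a] with R_A=1/2, M_A=1 = ((1/2)·(32/5)²/2 - 1·(32/5) - 3·((32/5)-(16/3)))/50000 = 1/78125 rad
Load 3 — point force P=19 kN at a=16/5 m (b=L-a=24/5):
  θ_3 = Pa²(L-x)(2bL-(3b+a)(L-x))/(2L³EI)  [x>a] = 19·(16/5)²·(8-(32/5))·(2·(24/5)·8-(3·(24/5)+(16/5))·(8-(32/5)))/(2·8³·50000) = 2888/9765625 rad
Load 4 — point force P=-10 kN at a=8/3 m (b=L-a=16/3):
  θ_4 = Pa²(L-x)(2bL-(3b+a)(L-x))/(2L³EI)  [x>a] = (-10)·(8/3)²·(8-(32/5))·(2·(16/3)·8-(3·(16/3)+(8/3))·(8-(32/5)))/(2·8³·50000) = -52/421875 rad
Superposition: θ = Σ θ_i = 329651/263671875 rad ≈ 0.001250 rad

θ(32/5) = 329651/263671875 rad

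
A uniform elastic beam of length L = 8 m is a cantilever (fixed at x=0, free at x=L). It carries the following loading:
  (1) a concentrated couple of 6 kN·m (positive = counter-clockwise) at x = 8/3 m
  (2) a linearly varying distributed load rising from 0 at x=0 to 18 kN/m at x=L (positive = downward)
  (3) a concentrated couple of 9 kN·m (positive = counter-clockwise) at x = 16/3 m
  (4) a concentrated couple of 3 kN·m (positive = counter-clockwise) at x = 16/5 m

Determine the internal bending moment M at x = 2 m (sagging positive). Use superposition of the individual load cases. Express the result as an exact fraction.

M(2) = -225 kN·m

Load 1 — applied couple M₀=6 kN·m at a=8/3 m (b=L-a=16/3):
  M_1 = M₀  [x≤a] = 6 = 6 kN·m
Load 2 — triangular load w₀=18 kN/m (0→w₀ over full span):
  M_2 = w₀Lx/2 - w₀L²/3 - w₀x³/(6L) = 18·8·2/2 - 18·8²/3 - 18·2³/(6·8) = -243 kN·m
Load 3 — applied couple M₀=9 kN·m at a=16/3 m (b=L-a=8/3):
  M_3 = M₀  [x≤a] = 9 = 9 kN·m
Load 4 — applied couple M₀=3 kN·m at a=16/5 m (b=L-a=24/5):
  M_4 = M₀  [x≤a] = 3 = 3 kN·m
Superposition: M = Σ M_i = -225 kN·m ≈ -225.000000 kN·m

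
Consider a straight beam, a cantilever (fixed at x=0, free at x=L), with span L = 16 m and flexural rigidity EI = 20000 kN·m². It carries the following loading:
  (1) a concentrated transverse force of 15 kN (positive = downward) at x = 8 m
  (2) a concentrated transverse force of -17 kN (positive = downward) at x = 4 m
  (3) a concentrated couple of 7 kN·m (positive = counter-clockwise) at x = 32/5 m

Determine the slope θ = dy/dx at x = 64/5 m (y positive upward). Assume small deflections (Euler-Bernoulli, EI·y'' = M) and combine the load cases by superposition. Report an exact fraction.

θ(64/5) = -187/12500 rad

Load 1 — point force P=15 kN at a=8 m (b=L-a=8):
  θ_1 = -Pa²/(2EI)  [x>a] = -15·8²/(2·20000) = -3/125 rad
Load 2 — point force P=-17 kN at a=4 m (b=L-a=12):
  θ_2 = -Pa²/(2EI)  [x>a] = -(-17)·4²/(2·20000) = 17/2500 rad
Load 3 — applied couple M₀=7 kN·m at a=32/5 m (b=L-a=48/5):
  θ_3 = M₀a/EI  [x>a] = 7·(32/5)/20000 = 7/3125 rad
Superposition: θ = Σ θ_i = -187/12500 rad ≈ -0.014960 rad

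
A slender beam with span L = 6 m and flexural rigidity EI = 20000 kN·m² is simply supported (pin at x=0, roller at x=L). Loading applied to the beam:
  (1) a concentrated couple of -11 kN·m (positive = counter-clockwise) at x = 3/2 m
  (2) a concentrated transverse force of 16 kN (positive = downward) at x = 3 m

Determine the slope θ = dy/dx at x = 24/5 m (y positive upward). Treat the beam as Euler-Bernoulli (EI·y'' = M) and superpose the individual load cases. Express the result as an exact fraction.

θ(24/5) = 15143/8000000 rad

Load 1 — applied couple M₀=-11 kN·m at a=3/2 m (b=L-a=9/2):
  θ_1 = (M₀x²/(2L)-M₀(x-a)+C₁)/EI  [x>a] with C₁=M₀(3b²-L²)/(6L)=-121/16 = ((-11)·(24/5)²/(2·6)-(-11)·((24/5)-(3/2))+(-121/16))/20000 = 3047/8000000 rad
Load 2 — point force P=16 kN at a=3 m (b=L-a=3):
  θ_2 = -Pa(2L²-6Lx+3x²+a²)/(6LEI)  [x>a] = -16·3·(2·6²-6·6·(24/5)+3·(24/5)²+3²)/(6·6·20000) = 189/125000 rad
Superposition: θ = Σ θ_i = 15143/8000000 rad ≈ 0.001893 rad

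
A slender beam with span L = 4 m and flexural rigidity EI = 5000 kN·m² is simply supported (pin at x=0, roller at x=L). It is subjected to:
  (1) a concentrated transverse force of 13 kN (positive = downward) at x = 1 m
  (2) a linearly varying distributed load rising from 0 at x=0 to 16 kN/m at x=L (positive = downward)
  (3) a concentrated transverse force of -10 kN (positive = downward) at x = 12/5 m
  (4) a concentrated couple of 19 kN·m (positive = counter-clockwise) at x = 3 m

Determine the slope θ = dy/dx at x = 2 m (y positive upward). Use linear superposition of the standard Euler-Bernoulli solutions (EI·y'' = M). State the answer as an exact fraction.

Load 1 — point force P=13 kN at a=1 m (b=L-a=3):
  θ_1 = -Pa(2L²-6Lx+3x²+a²)/(6LEI)  [x>a] = -13·1·(2·4²-6·4·2+3·2²+1²)/(6·4·5000) = 13/40000 rad
Load 2 — triangular load w₀=16 kN/m (0→w₀ over full span):
  θ_2 = -w₀(7L⁴-30L²x²+15x⁴)/(360LEI) = -16·(7·4⁴-30·4²·2²+15·2⁴)/(360·4·5000) = -7/28125 rad
Load 3 — point force P=-10 kN at a=12/5 m (b=L-a=8/5):
  θ_3 = -Pb(L²-b²-3x²)/(6LEI)  [x≤a] = -(-10)·(8/5)·(4²-(8/5)²-3·2²)/(6·4·5000) = 3/15625 rad
Load 4 — applied couple M₀=19 kN·m at a=3 m (b=L-a=1):
  θ_4 = (M₀x²/(2L)+C₁)/EI  [x≤a] with C₁=M₀(3b²-L²)/(6L)=-247/24 = (19·2²/(2·4)+(-247/24))/5000 = -19/120000 rad
Superposition: θ = Σ θ_i = 247/2250000 rad ≈ 0.000110 rad

θ(2) = 247/2250000 rad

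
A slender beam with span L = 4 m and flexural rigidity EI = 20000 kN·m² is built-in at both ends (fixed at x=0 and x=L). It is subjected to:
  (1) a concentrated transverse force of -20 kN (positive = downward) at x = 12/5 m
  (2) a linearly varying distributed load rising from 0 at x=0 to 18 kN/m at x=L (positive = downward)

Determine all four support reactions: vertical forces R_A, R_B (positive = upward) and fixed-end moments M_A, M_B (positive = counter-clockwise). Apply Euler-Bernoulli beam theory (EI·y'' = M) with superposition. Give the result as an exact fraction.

Load 1 — point force P=-20 kN at a=12/5 m (b=L-a=8/5):
  R_A = Pb²(3a+b)/L³ = (-20)·(8/5)²·(3·(12/5)+(8/5))/4³ = -176/25 kN
  M_A = Pab²/L² = (-20)·(12/5)·(8/5)²/4² = -192/25 kN·m
  R_B = Pa²(a+3b)/L³ = (-20)·(12/5)²·((12/5)+3·(8/5))/4³ = -324/25 kN
  M_B = -Pa²b/L² = -(-20)·(12/5)²·(8/5)/4² = 288/25 kN·m
Load 2 — triangular load w₀=18 kN/m (0→w₀ over full span):
  R_A = 3w₀L/20 = 3·18·4/20 = 54/5 kN
  M_A = w₀L²/30 = 18·4²/30 = 48/5 kN·m
  R_B = 7w₀L/20 = 7·18·4/20 = 126/5 kN
  M_B = -w₀L²/20 = -18·4²/20 = -72/5 kN·m
Superposition: R_A = 94/25 kN, M_A = 48/25 kN·m, R_B = 306/25 kN, M_B = -72/25 kN·m

R_A = 94/25 kN, M_A = 48/25 kN·m, R_B = 306/25 kN, M_B = -72/25 kN·m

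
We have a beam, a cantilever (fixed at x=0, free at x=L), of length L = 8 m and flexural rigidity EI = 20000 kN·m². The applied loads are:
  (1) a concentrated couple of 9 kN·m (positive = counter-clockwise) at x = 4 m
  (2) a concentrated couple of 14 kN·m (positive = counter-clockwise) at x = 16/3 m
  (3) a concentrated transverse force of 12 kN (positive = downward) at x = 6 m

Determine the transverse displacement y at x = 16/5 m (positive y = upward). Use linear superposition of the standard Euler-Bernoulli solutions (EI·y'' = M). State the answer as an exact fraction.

y(16/5) = -724/78125 m

Load 1 — applied couple M₀=9 kN·m at a=4 m (b=L-a=4):
  y_1 = M₀x²/(2EI)  [x≤a] = 9·(16/5)²/(2·20000) = 36/15625 m
Load 2 — applied couple M₀=14 kN·m at a=16/3 m (b=L-a=8/3):
  y_2 = M₀x²/(2EI)  [x≤a] = 14·(16/5)²/(2·20000) = 56/15625 m
Load 3 — point force P=12 kN at a=6 m (b=L-a=2):
  y_3 = -Px²(3a-x)/(6EI)  [x≤a] = -12·(16/5)²·(3·6-(16/5))/(6·20000) = -1184/78125 m
Superposition: y = Σ y_i = -724/78125 m ≈ -0.009267 m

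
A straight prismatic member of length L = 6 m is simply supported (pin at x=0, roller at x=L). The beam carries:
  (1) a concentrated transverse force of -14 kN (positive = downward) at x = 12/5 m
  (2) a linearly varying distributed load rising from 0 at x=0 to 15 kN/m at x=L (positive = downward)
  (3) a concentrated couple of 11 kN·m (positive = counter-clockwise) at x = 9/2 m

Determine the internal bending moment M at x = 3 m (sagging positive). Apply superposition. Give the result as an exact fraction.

M(3) = 449/20 kN·m

Load 1 — point force P=-14 kN at a=12/5 m (b=L-a=18/5):
  M_1 = Pa(L-x)/L  [x>a] = (-14)·(12/5)·(6-3)/6 = -84/5 kN·m
Load 2 — triangular load w₀=15 kN/m (0→w₀ over full span):
  M_2 = w₀Lx/6 - w₀x³/(6L) = 15·6·3/6 - 15·3³/(6·6) = 135/4 kN·m
Load 3 — applied couple M₀=11 kN·m at a=9/2 m (b=L-a=3/2):
  M_3 = M₀x/L  [x≤a] = 11·3/6 = 11/2 kN·m
Superposition: M = Σ M_i = 449/20 kN·m ≈ 22.450000 kN·m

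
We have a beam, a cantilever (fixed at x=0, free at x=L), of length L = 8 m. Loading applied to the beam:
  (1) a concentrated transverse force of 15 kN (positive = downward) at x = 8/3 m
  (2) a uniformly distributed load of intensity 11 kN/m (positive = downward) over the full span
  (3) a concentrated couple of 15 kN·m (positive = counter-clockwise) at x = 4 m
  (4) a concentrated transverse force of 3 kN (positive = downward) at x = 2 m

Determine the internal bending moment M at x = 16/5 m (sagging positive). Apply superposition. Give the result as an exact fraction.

Load 1 — point force P=15 kN at a=8/3 m (b=L-a=16/3):
  M_1 = 0  [x>a] = 0 kN·m
Load 2 — uniform load w=11 kN/m over full span:
  M_2 = -w(L-x)²/2 = -11·(8-(16/5))²/2 = -3168/25 kN·m
Load 3 — applied couple M₀=15 kN·m at a=4 m (b=L-a=4):
  M_3 = M₀  [x≤a] = 15 = 15 kN·m
Load 4 — point force P=3 kN at a=2 m (b=L-a=6):
  M_4 = 0  [x>a] = 0 kN·m
Superposition: M = Σ M_i = -2793/25 kN·m ≈ -111.720000 kN·m

M(16/5) = -2793/25 kN·m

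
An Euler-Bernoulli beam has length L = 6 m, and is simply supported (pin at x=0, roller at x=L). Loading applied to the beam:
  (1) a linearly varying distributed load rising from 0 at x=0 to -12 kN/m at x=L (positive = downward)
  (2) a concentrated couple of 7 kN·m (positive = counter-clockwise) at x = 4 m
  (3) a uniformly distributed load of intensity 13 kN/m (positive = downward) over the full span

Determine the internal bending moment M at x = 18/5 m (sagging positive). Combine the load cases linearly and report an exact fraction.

Load 1 — triangular load w₀=-12 kN/m (0→w₀ over full span):
  M_1 = w₀Lx/6 - w₀x³/(6L) = (-12)·6·(18/5)/6 - (-12)·(18/5)³/(6·6) = -3456/125 kN·m
Load 2 — applied couple M₀=7 kN·m at a=4 m (b=L-a=2):
  M_2 = M₀x/L  [x≤a] = 7·(18/5)/6 = 21/5 kN·m
Load 3 — uniform load w=13 kN/m over full span:
  M_3 = wx(L-x)/2 = 13·(18/5)·(6-(18/5))/2 = 1404/25 kN·m
Superposition: M = Σ M_i = 4089/125 kN·m ≈ 32.712000 kN·m

M(18/5) = 4089/125 kN·m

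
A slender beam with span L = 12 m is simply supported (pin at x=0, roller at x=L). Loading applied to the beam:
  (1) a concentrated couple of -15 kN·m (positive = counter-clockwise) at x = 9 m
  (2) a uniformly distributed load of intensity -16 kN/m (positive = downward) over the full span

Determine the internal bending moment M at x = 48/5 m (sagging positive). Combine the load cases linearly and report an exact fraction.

M(48/5) = -4533/25 kN·m

Load 1 — applied couple M₀=-15 kN·m at a=9 m (b=L-a=3):
  M_1 = M₀x/L - M₀  [x>a] = (-15)·(48/5)/12 - (-15) = 3 kN·m
Load 2 — uniform load w=-16 kN/m over full span:
  M_2 = wx(L-x)/2 = (-16)·(48/5)·(12-(48/5))/2 = -4608/25 kN·m
Superposition: M = Σ M_i = -4533/25 kN·m ≈ -181.320000 kN·m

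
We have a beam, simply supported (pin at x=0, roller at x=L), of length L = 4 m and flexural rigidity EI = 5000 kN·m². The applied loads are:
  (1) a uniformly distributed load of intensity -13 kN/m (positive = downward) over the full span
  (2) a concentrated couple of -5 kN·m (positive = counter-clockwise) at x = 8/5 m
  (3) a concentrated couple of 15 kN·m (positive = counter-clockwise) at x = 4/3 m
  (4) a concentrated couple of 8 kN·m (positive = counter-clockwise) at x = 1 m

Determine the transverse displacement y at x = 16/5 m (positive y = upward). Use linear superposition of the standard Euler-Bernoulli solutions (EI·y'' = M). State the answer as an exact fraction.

y(16/5) = 15359/2343750 m

Load 1 — uniform load w=-13 kN/m over full span:
  y_1 = -wx(L³-2Lx²+x³)/(24EI) = -(-13)·(16/5)·(4³-2·4·(16/5)²+(16/5)³)/(24·5000) = 6032/1171875 m
Load 2 — applied couple M₀=-5 kN·m at a=8/5 m (b=L-a=12/5):
  y_2 = (M₀x³/(6L)-M₀(x-a)²/2+C₁x)/EI  [x>a] with C₁=M₀(3b²-L²)/(6L)=-4/15 = ((-5)·(16/5)³/(6·4)-(-5)·((16/5)-(8/5))²/2+(-4/15)·(16/5))/5000 = -4/15625 m
Load 3 — applied couple M₀=15 kN·m at a=4/3 m (b=L-a=8/3):
  y_3 = (M₀x³/(6L)-M₀(x-a)²/2+C₁x)/EI  [x>a] with C₁=M₀(3b²-L²)/(6L)=10/3 = (15·(16/5)³/(6·4)-15·((16/5)-(4/3))²/2+(10/3)·(16/5))/5000 = 47/46875 m
Load 4 — applied couple M₀=8 kN·m at a=1 m (b=L-a=3):
  y_4 = (M₀x³/(6L)-M₀(x-a)²/2+C₁x)/EI  [x>a] with C₁=M₀(3b²-L²)/(6L)=11/3 = (8·(16/5)³/(6·4)-8·((16/5)-1)²/2+(11/3)·(16/5))/5000 = 103/156250 m
Superposition: y = Σ y_i = 15359/2343750 m ≈ 0.006553 m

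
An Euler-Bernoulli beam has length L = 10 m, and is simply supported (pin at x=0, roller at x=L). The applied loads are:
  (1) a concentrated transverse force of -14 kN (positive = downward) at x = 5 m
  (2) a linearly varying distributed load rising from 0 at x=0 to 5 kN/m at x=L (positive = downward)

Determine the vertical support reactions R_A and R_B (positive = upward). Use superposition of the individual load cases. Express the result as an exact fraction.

R_A = 4/3 kN, R_B = 29/3 kN

Load 1 — point force P=-14 kN at a=5 m (b=L-a=5):
  R_A = Pb/L = (-14)·5/10 = -7 kN
  R_B = Pa/L = (-14)·5/10 = -7 kN
Load 2 — triangular load w₀=5 kN/m (0→w₀ over full span):
  R_A = w₀L/6 = 5·10/6 = 25/3 kN
  R_B = w₀L/3 = 5·10/3 = 50/3 kN
Superposition: R_A = 4/3 kN, R_B = 29/3 kN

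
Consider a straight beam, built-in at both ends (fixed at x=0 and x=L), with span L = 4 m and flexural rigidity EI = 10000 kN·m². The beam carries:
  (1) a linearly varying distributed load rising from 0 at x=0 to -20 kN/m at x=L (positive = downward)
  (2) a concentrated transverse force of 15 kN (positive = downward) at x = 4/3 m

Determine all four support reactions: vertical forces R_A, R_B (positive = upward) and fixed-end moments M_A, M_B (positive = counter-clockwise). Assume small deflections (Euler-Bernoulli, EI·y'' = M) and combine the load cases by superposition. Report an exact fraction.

R_A = -8/9 kN, M_A = -16/9 kN·m, R_B = -217/9 kN, M_B = 104/9 kN·m

Load 1 — triangular load w₀=-20 kN/m (0→w₀ over full span):
  R_A = 3w₀L/20 = 3·(-20)·4/20 = -12 kN
  M_A = w₀L²/30 = (-20)·4²/30 = -32/3 kN·m
  R_B = 7w₀L/20 = 7·(-20)·4/20 = -28 kN
  M_B = -w₀L²/20 = -(-20)·4²/20 = 16 kN·m
Load 2 — point force P=15 kN at a=4/3 m (b=L-a=8/3):
  R_A = Pb²(3a+b)/L³ = 15·(8/3)²·(3·(4/3)+(8/3))/4³ = 100/9 kN
  M_A = Pab²/L² = 15·(4/3)·(8/3)²/4² = 80/9 kN·m
  R_B = Pa²(a+3b)/L³ = 15·(4/3)²·((4/3)+3·(8/3))/4³ = 35/9 kN
  M_B = -Pa²b/L² = -15·(4/3)²·(8/3)/4² = -40/9 kN·m
Superposition: R_A = -8/9 kN, M_A = -16/9 kN·m, R_B = -217/9 kN, M_B = 104/9 kN·m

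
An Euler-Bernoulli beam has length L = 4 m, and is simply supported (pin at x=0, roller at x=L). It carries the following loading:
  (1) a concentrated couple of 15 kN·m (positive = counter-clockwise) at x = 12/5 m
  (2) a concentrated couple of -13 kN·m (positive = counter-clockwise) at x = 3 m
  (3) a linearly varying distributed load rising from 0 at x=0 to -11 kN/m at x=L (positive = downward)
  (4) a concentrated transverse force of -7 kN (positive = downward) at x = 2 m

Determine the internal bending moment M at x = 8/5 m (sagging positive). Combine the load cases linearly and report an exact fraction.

M(8/5) = -1832/125 kN·m

Load 1 — applied couple M₀=15 kN·m at a=12/5 m (b=L-a=8/5):
  M_1 = M₀x/L  [x≤a] = 15·(8/5)/4 = 6 kN·m
Load 2 — applied couple M₀=-13 kN·m at a=3 m (b=L-a=1):
  M_2 = M₀x/L  [x≤a] = (-13)·(8/5)/4 = -26/5 kN·m
Load 3 — triangular load w₀=-11 kN/m (0→w₀ over full span):
  M_3 = w₀Lx/6 - w₀x³/(6L) = (-11)·4·(8/5)/6 - (-11)·(8/5)³/(6·4) = -1232/125 kN·m
Load 4 — point force P=-7 kN at a=2 m (b=L-a=2):
  M_4 = Pbx/L  [x≤a] = (-7)·2·(8/5)/4 = -28/5 kN·m
Superposition: M = Σ M_i = -1832/125 kN·m ≈ -14.656000 kN·m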